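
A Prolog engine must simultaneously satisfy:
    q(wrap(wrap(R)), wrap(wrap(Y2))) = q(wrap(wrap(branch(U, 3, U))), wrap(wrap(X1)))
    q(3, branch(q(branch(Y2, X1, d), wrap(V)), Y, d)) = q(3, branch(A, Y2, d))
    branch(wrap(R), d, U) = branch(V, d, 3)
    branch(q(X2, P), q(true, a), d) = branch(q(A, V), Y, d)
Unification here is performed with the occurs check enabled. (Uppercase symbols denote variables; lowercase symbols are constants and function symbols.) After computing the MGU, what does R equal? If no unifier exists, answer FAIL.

Decompose q/2: wrap(wrap(R)) = wrap(wrap(branch(U, 3, U))),  wrap(wrap(Y2)) = wrap(wrap(X1)).
Decompose wrap/1: wrap(R) = wrap(branch(U, 3, U)).
Decompose wrap/1: R = branch(U, 3, U).
Bind R := branch(U, 3, U); substituting into the one remaining equation that mentions R gives: branch(wrap(branch(U, 3, U)), d, U) = branch(V, d, 3).
Decompose wrap/1: wrap(Y2) = wrap(X1).
Decompose wrap/1: Y2 = X1.
Bind Y2 := X1; substituting into the one remaining equation that mentions Y2 gives: q(3, branch(q(branch(X1, X1, d), wrap(V)), Y, d)) = q(3, branch(A, X1, d)).
Decompose q/2: 3 = 3,  branch(q(branch(X1, X1, d), wrap(V)), Y, d) = branch(A, X1, d).
Delete trivial equation 3 = 3.
Decompose branch/3: q(branch(X1, X1, d), wrap(V)) = A,  Y = X1,  d = d.
Bind A := q(branch(X1, X1, d), wrap(V)); substituting into the one remaining equation that mentions A gives: branch(q(X2, P), q(true, a), d) = branch(q(q(branch(X1, X1, d), wrap(V)), V), Y, d).
Bind Y := X1; substituting into the one remaining equation that mentions Y gives: branch(q(X2, P), q(true, a), d) = branch(q(q(branch(X1, X1, d), wrap(V)), V), X1, d).
Delete trivial equation d = d.
Decompose branch/3: wrap(branch(U, 3, U)) = V,  d = d,  U = 3.
Bind V := wrap(branch(U, 3, U)); substituting into the one remaining equation that mentions V gives: branch(q(X2, P), q(true, a), d) = branch(q(q(branch(X1, X1, d), wrap(wrap(branch(U, 3, U)))), wrap(branch(U, 3, U))), X1, d). Substituting into the earlier binding gives A := q(branch(X1, X1, d), wrap(wrap(branch(U, 3, U)))).
Delete trivial equation d = d.
Bind U := 3; substituting into the remaining equation gives: branch(q(X2, P), q(true, a), d) = branch(q(q(branch(X1, X1, d), wrap(wrap(branch(3, 3, 3)))), wrap(branch(3, 3, 3))), X1, d). Substituting into the earlier bindings gives R := branch(3, 3, 3), A := q(branch(X1, X1, d), wrap(wrap(branch(3, 3, 3)))), V := wrap(branch(3, 3, 3)).
Decompose branch/3: q(X2, P) = q(q(branch(X1, X1, d), wrap(wrap(branch(3, 3, 3)))), wrap(branch(3, 3, 3))),  q(true, a) = X1,  d = d.
Decompose q/2: X2 = q(branch(X1, X1, d), wrap(wrap(branch(3, 3, 3)))),  P = wrap(branch(3, 3, 3)).
Bind X2 := q(branch(X1, X1, d), wrap(wrap(branch(3, 3, 3)))); no other remaining equation mentions X2.
Bind P := wrap(branch(3, 3, 3)); no other remaining equation mentions P.
Bind X1 := q(true, a); no other remaining equation mentions X1. Substituting into the earlier bindings gives Y2 := q(true, a), A := q(branch(q(true, a), q(true, a), d), wrap(wrap(branch(3, 3, 3)))), Y := q(true, a), X2 := q(branch(q(true, a), q(true, a), d), wrap(wrap(branch(3, 3, 3)))).
Delete trivial equation d = d.
MGU = { R ↦ branch(3, 3, 3), Y2 ↦ q(true, a), A ↦ q(branch(q(true, a), q(true, a), d), wrap(wrap(branch(3, 3, 3)))), Y ↦ q(true, a), V ↦ wrap(branch(3, 3, 3)), U ↦ 3, X2 ↦ q(branch(q(true, a), q(true, a), d), wrap(wrap(branch(3, 3, 3)))), P ↦ wrap(branch(3, 3, 3)), X1 ↦ q(true, a) }, so R ↦ branch(3, 3, 3).

branch(3, 3, 3)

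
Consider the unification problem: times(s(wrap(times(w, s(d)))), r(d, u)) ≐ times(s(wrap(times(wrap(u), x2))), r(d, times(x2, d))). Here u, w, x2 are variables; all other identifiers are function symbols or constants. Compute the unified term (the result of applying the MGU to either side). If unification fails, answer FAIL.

times(s(wrap(times(wrap(times(s(d), d)), s(d)))), r(d, times(s(d), d)))

Decompose times/2: s(wrap(times(w, s(d)))) ≐ s(wrap(times(wrap(u), x2))),  r(d, u) ≐ r(d, times(x2, d)).
Decompose s/1: wrap(times(w, s(d))) ≐ wrap(times(wrap(u), x2)).
Decompose wrap/1: times(w, s(d)) ≐ times(wrap(u), x2).
Decompose times/2: w ≐ wrap(u),  s(d) ≐ x2.
Bind w := wrap(u); no other remaining equation mentions w.
Bind x2 := s(d); substituting into the remaining equation gives: r(d, u) ≐ r(d, times(s(d), d)).
Decompose r/2: d ≐ d,  u ≐ times(s(d), d).
Delete trivial equation d ≐ d.
Bind u := times(s(d), d). Substituting into the earlier binding gives w := wrap(times(s(d), d)).
Applying the MGU to either side gives times(s(wrap(times(wrap(times(s(d), d)), s(d)))), r(d, times(s(d), d))).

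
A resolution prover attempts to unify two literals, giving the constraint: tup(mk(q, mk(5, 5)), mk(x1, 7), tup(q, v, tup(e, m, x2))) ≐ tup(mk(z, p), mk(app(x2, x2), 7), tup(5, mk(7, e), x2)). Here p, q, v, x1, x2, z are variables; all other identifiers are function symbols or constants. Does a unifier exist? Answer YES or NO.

NO

Decompose tup/3: mk(q, mk(5, 5)) ≐ mk(z, p),  mk(x1, 7) ≐ mk(app(x2, x2), 7),  tup(q, v, tup(e, m, x2)) ≐ tup(5, mk(7, e), x2).
Decompose mk/2: q ≐ z,  mk(5, 5) ≐ p.
Bind q := z; substituting into the one remaining equation that mentions q gives: tup(z, v, tup(e, m, x2)) ≐ tup(5, mk(7, e), x2).
Bind p := mk(5, 5); no other remaining equation mentions p.
Decompose mk/2: x1 ≐ app(x2, x2),  7 ≐ 7.
Bind x1 := app(x2, x2); no other remaining equation mentions x1.
Delete trivial equation 7 ≐ 7.
Decompose tup/3: z ≐ 5,  v ≐ mk(7, e),  tup(e, m, x2) ≐ x2.
Bind z := 5; no other remaining equation mentions z. Substituting into the earlier binding gives q := 5.
Bind v := mk(7, e); no other remaining equation mentions v.
Occurs check fails: x2 occurs in tup(e, m, x2); the equation x2 ≐ tup(e, m, x2) has no finite solution.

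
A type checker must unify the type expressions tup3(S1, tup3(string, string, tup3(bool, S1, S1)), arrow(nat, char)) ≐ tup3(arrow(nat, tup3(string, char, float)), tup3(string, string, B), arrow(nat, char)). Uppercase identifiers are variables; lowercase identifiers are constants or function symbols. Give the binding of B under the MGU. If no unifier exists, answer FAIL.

tup3(bool, arrow(nat, tup3(string, char, float)), arrow(nat, tup3(string, char, float)))

Decompose tup3/3: S1 ≐ arrow(nat, tup3(string, char, float)),  tup3(string, string, tup3(bool, S1, S1)) ≐ tup3(string, string, B),  arrow(nat, char) ≐ arrow(nat, char).
Bind S1 := arrow(nat, tup3(string, char, float)); substituting into the one remaining equation that mentions S1 gives: tup3(string, string, tup3(bool, arrow(nat, tup3(string, char, float)), arrow(nat, tup3(string, char, float)))) ≐ tup3(string, string, B).
Decompose tup3/3: string ≐ string,  string ≐ string,  tup3(bool, arrow(nat, tup3(string, char, float)), arrow(nat, tup3(string, char, float))) ≐ B.
Delete trivial equation string ≐ string.
Delete trivial equation string ≐ string.
Bind B := tup3(bool, arrow(nat, tup3(string, char, float)), arrow(nat, tup3(string, char, float))); no other remaining equation mentions B.
Delete trivial equation arrow(nat, char) ≐ arrow(nat, char).
MGU = { S1 ↦ arrow(nat, tup3(string, char, float)), B ↦ tup3(bool, arrow(nat, tup3(string, char, float)), arrow(nat, tup3(string, char, float))) }, so B ↦ tup3(bool, arrow(nat, tup3(string, char, float)), arrow(nat, tup3(string, char, float))).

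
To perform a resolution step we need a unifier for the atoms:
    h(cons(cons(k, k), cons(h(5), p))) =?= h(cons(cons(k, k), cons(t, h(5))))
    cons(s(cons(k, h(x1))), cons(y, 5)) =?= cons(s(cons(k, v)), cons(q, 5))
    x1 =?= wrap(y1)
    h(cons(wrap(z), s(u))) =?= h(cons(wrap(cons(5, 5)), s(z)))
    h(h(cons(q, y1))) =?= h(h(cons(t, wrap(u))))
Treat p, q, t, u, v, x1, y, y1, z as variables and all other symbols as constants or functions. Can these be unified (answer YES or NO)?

YES

Decompose h/1: cons(cons(k, k), cons(h(5), p)) =?= cons(cons(k, k), cons(t, h(5))).
Decompose cons/2: cons(k, k) =?= cons(k, k),  cons(h(5), p) =?= cons(t, h(5)).
Delete trivial equation cons(k, k) =?= cons(k, k).
Decompose cons/2: h(5) =?= t,  p =?= h(5).
Bind t := h(5); substituting into the one remaining equation that mentions t gives: h(h(cons(q, y1))) =?= h(h(cons(h(5), wrap(u)))).
Bind p := h(5); no other remaining equation mentions p.
Decompose cons/2: s(cons(k, h(x1))) =?= s(cons(k, v)),  cons(y, 5) =?= cons(q, 5).
Decompose s/1: cons(k, h(x1)) =?= cons(k, v).
Decompose cons/2: k =?= k,  h(x1) =?= v.
Delete trivial equation k =?= k.
Bind v := h(x1); no other remaining equation mentions v.
Decompose cons/2: y =?= q,  5 =?= 5.
Bind y := q; no other remaining equation mentions y.
Delete trivial equation 5 =?= 5.
Bind x1 := wrap(y1); no other remaining equation mentions x1. Substituting into the earlier binding gives v := h(wrap(y1)).
Decompose h/1: cons(wrap(z), s(u)) =?= cons(wrap(cons(5, 5)), s(z)).
Decompose cons/2: wrap(z) =?= wrap(cons(5, 5)),  s(u) =?= s(z).
Decompose wrap/1: z =?= cons(5, 5).
Bind z := cons(5, 5); substituting into the one remaining equation that mentions z gives: s(u) =?= s(cons(5, 5)).
Decompose s/1: u =?= cons(5, 5).
Bind u := cons(5, 5); substituting into the remaining equation gives: h(h(cons(q, y1))) =?= h(h(cons(h(5), wrap(cons(5, 5))))).
Decompose h/1: h(cons(q, y1)) =?= h(cons(h(5), wrap(cons(5, 5)))).
Decompose h/1: cons(q, y1) =?= cons(h(5), wrap(cons(5, 5))).
Decompose cons/2: q =?= h(5),  y1 =?= wrap(cons(5, 5)).
Bind q := h(5); no other remaining equation mentions q. Substituting into the earlier binding gives y := h(5).
Bind y1 := wrap(cons(5, 5)). Substituting into the earlier bindings gives v := h(wrap(wrap(cons(5, 5)))), x1 := wrap(wrap(cons(5, 5))).
No equations remain and no clash or occurs-check failure arose, so a unifier exists.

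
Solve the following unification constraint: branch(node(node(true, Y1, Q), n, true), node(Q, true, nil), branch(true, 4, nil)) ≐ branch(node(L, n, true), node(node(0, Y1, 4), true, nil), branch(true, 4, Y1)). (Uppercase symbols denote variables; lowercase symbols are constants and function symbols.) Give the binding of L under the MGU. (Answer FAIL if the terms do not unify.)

node(true, nil, node(0, nil, 4))

Decompose branch/3: node(node(true, Y1, Q), n, true) ≐ node(L, n, true),  node(Q, true, nil) ≐ node(node(0, Y1, 4), true, nil),  branch(true, 4, nil) ≐ branch(true, 4, Y1).
Decompose node/3: node(true, Y1, Q) ≐ L,  n ≐ n,  true ≐ true.
Bind L := node(true, Y1, Q); no other remaining equation mentions L.
Delete trivial equation n ≐ n.
Delete trivial equation true ≐ true.
Decompose node/3: Q ≐ node(0, Y1, 4),  true ≐ true,  nil ≐ nil.
Bind Q := node(0, Y1, 4); no other remaining equation mentions Q. Substituting into the earlier binding gives L := node(true, Y1, node(0, Y1, 4)).
Delete trivial equation true ≐ true.
Delete trivial equation nil ≐ nil.
Decompose branch/3: true ≐ true,  4 ≐ 4,  nil ≐ Y1.
Delete trivial equation true ≐ true.
Delete trivial equation 4 ≐ 4.
Bind Y1 := nil. Substituting into the earlier bindings gives L := node(true, nil, node(0, nil, 4)), Q := node(0, nil, 4).
MGU = { L -> node(true, nil, node(0, nil, 4)), Q -> node(0, nil, 4), Y1 -> nil }, so L -> node(true, nil, node(0, nil, 4)).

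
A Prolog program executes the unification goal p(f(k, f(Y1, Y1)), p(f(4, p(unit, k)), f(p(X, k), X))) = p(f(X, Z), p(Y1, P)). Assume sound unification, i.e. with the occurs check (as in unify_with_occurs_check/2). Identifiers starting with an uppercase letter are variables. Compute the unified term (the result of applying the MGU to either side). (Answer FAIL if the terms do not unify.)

p(f(k, f(f(4, p(unit, k)), f(4, p(unit, k)))), p(f(4, p(unit, k)), f(p(k, k), k)))

Decompose p/2: f(k, f(Y1, Y1)) = f(X, Z),  p(f(4, p(unit, k)), f(p(X, k), X)) = p(Y1, P).
Decompose f/2: k = X,  f(Y1, Y1) = Z.
Bind X := k; substituting into the one remaining equation that mentions X gives: p(f(4, p(unit, k)), f(p(k, k), k)) = p(Y1, P).
Bind Z := f(Y1, Y1); no other remaining equation mentions Z.
Decompose p/2: f(4, p(unit, k)) = Y1,  f(p(k, k), k) = P.
Bind Y1 := f(4, p(unit, k)); no other remaining equation mentions Y1. Substituting into the earlier binding gives Z := f(f(4, p(unit, k)), f(4, p(unit, k))).
Bind P := f(p(k, k), k).
Applying the MGU to either side gives p(f(k, f(f(4, p(unit, k)), f(4, p(unit, k)))), p(f(4, p(unit, k)), f(p(k, k), k))).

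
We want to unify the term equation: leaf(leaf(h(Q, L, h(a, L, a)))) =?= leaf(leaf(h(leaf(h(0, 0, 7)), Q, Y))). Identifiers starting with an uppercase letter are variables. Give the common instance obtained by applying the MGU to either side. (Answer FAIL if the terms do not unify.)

Decompose leaf/1: leaf(h(Q, L, h(a, L, a))) =?= leaf(h(leaf(h(0, 0, 7)), Q, Y)).
Decompose leaf/1: h(Q, L, h(a, L, a)) =?= h(leaf(h(0, 0, 7)), Q, Y).
Decompose h/3: Q =?= leaf(h(0, 0, 7)),  L =?= Q,  h(a, L, a) =?= Y.
Bind Q := leaf(h(0, 0, 7)); substituting into the one remaining equation that mentions Q gives: L =?= leaf(h(0, 0, 7)).
Bind L := leaf(h(0, 0, 7)); substituting into the remaining equation gives: h(a, leaf(h(0, 0, 7)), a) =?= Y.
Bind Y := h(a, leaf(h(0, 0, 7)), a).
Applying the MGU to either side gives leaf(leaf(h(leaf(h(0, 0, 7)), leaf(h(0, 0, 7)), h(a, leaf(h(0, 0, 7)), a)))).

leaf(leaf(h(leaf(h(0, 0, 7)), leaf(h(0, 0, 7)), h(a, leaf(h(0, 0, 7)), a))))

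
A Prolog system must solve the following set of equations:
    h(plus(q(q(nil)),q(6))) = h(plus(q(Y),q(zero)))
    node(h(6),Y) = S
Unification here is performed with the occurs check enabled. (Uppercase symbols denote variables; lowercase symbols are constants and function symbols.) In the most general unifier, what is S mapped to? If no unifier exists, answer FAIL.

Decompose h/1: plus(q(q(nil)),q(6)) = plus(q(Y),q(zero)).
Decompose plus/2: q(q(nil)) = q(Y),  q(6) = q(zero).
Decompose q/1: q(nil) = Y.
Bind Y := q(nil); substituting into the one remaining equation that mentions Y gives: node(h(6),q(nil)) = S.
Decompose q/1: 6 = zero.
Clash: constants 6 and zero differ; no unifier exists.

FAIL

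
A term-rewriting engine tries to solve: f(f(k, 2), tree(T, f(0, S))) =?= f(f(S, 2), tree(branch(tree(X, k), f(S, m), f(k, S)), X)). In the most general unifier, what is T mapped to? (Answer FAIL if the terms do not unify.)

Decompose f/2: f(k, 2) =?= f(S, 2),  tree(T, f(0, S)) =?= tree(branch(tree(X, k), f(S, m), f(k, S)), X).
Decompose f/2: k =?= S,  2 =?= 2.
Bind S := k; substituting into the one remaining equation that mentions S gives: tree(T, f(0, k)) =?= tree(branch(tree(X, k), f(k, m), f(k, k)), X).
Delete trivial equation 2 =?= 2.
Decompose tree/2: T =?= branch(tree(X, k), f(k, m), f(k, k)),  f(0, k) =?= X.
Bind T := branch(tree(X, k), f(k, m), f(k, k)); no other remaining equation mentions T.
Bind X := f(0, k). Substituting into the earlier binding gives T := branch(tree(f(0, k), k), f(k, m), f(k, k)).
MGU = { S := k, T := branch(tree(f(0, k), k), f(k, m), f(k, k)), X := f(0, k) }, so T := branch(tree(f(0, k), k), f(k, m), f(k, k)).

branch(tree(f(0, k), k), f(k, m), f(k, k))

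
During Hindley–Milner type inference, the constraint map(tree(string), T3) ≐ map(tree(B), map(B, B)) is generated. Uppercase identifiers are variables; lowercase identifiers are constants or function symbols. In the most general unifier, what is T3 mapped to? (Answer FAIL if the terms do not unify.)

map(string, string)

Decompose map/2: tree(string) ≐ tree(B),  T3 ≐ map(B, B).
Decompose tree/1: string ≐ B.
Bind B := string; substituting into the remaining equation gives: T3 ≐ map(string, string).
Bind T3 := map(string, string).
MGU = { B ↦ string, T3 ↦ map(string, string) }, so T3 ↦ map(string, string).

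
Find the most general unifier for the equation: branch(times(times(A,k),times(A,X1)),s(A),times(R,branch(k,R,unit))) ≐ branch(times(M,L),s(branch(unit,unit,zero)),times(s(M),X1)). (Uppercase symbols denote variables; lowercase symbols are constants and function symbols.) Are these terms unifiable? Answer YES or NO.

YES

Decompose branch/3: times(times(A,k),times(A,X1)) ≐ times(M,L),  s(A) ≐ s(branch(unit,unit,zero)),  times(R,branch(k,R,unit)) ≐ times(s(M),X1).
Decompose times/2: times(A,k) ≐ M,  times(A,X1) ≐ L.
Bind M := times(A,k); substituting into the one remaining equation that mentions M gives: times(R,branch(k,R,unit)) ≐ times(s(times(A,k)),X1).
Bind L := times(A,X1); no other remaining equation mentions L.
Decompose s/1: A ≐ branch(unit,unit,zero).
Bind A := branch(unit,unit,zero); substituting into the remaining equation gives: times(R,branch(k,R,unit)) ≐ times(s(times(branch(unit,unit,zero),k)),X1). Substituting into the earlier bindings gives M := times(branch(unit,unit,zero),k), L := times(branch(unit,unit,zero),X1).
Decompose times/2: R ≐ s(times(branch(unit,unit,zero),k)),  branch(k,R,unit) ≐ X1.
Bind R := s(times(branch(unit,unit,zero),k)); substituting into the remaining equation gives: branch(k,s(times(branch(unit,unit,zero),k)),unit) ≐ X1.
Bind X1 := branch(k,s(times(branch(unit,unit,zero),k)),unit). Substituting into the earlier binding gives L := times(branch(unit,unit,zero),branch(k,s(times(branch(unit,unit,zero),k)),unit)).
No equations remain and no clash or occurs-check failure arose, so a unifier exists.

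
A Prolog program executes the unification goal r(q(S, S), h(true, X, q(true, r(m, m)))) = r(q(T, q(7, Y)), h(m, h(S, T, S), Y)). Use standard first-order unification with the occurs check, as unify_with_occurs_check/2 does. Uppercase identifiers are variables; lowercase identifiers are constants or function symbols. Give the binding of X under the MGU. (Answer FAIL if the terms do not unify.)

Decompose r/2: q(S, S) = q(T, q(7, Y)),  h(true, X, q(true, r(m, m))) = h(m, h(S, T, S), Y).
Decompose q/2: S = T,  S = q(7, Y).
Bind S := T; substituting into the remaining equations gives: T = q(7, Y),  h(true, X, q(true, r(m, m))) = h(m, h(T, T, T), Y).
Bind T := q(7, Y); substituting into the remaining equation gives: h(true, X, q(true, r(m, m))) = h(m, h(q(7, Y), q(7, Y), q(7, Y)), Y). Substituting into the earlier binding gives S := q(7, Y).
Decompose h/3: true = m,  X = h(q(7, Y), q(7, Y), q(7, Y)),  q(true, r(m, m)) = Y.
Clash: constants true and m differ; no unifier exists.

FAIL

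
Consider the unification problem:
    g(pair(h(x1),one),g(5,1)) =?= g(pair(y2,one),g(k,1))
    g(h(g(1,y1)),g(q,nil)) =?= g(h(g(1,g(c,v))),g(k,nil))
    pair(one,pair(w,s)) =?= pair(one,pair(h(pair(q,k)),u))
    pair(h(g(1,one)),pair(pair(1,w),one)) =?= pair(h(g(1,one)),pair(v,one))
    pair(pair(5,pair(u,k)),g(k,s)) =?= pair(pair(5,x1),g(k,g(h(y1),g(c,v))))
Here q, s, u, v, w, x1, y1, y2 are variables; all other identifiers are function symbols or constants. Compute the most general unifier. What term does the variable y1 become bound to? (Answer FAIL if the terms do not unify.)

FAIL

Decompose g/2: pair(h(x1),one) =?= pair(y2,one),  g(5,1) =?= g(k,1).
Decompose pair/2: h(x1) =?= y2,  one =?= one.
Bind y2 := h(x1); no other remaining equation mentions y2.
Delete trivial equation one =?= one.
Decompose g/2: 5 =?= k,  1 =?= 1.
Clash: constants 5 and k differ; no unifier exists.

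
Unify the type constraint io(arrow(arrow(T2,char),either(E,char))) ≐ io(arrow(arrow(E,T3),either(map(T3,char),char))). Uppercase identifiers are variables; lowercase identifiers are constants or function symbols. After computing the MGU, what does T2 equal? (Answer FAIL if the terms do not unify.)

Decompose io/1: arrow(arrow(T2,char),either(E,char)) ≐ arrow(arrow(E,T3),either(map(T3,char),char)).
Decompose arrow/2: arrow(T2,char) ≐ arrow(E,T3),  either(E,char) ≐ either(map(T3,char),char).
Decompose arrow/2: T2 ≐ E,  char ≐ T3.
Bind T2 := E; no other remaining equation mentions T2.
Bind T3 := char; substituting into the remaining equation gives: either(E,char) ≐ either(map(char,char),char).
Decompose either/2: E ≐ map(char,char),  char ≐ char.
Bind E := map(char,char); no other remaining equation mentions E. Substituting into the earlier binding gives T2 := map(char,char).
Delete trivial equation char ≐ char.
MGU = { T2 := map(char,char), T3 := char, E := map(char,char) }, so T2 := map(char,char).

map(char,char)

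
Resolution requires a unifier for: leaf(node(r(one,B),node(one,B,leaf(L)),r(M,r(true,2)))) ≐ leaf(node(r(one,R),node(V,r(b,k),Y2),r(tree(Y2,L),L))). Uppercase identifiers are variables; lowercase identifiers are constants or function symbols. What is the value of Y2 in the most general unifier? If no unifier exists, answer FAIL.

Decompose leaf/1: node(r(one,B),node(one,B,leaf(L)),r(M,r(true,2))) ≐ node(r(one,R),node(V,r(b,k),Y2),r(tree(Y2,L),L)).
Decompose node/3: r(one,B) ≐ r(one,R),  node(one,B,leaf(L)) ≐ node(V,r(b,k),Y2),  r(M,r(true,2)) ≐ r(tree(Y2,L),L).
Decompose r/2: one ≐ one,  B ≐ R.
Delete trivial equation one ≐ one.
Bind B := R; substituting into the one remaining equation that mentions B gives: node(one,R,leaf(L)) ≐ node(V,r(b,k),Y2).
Decompose node/3: one ≐ V,  R ≐ r(b,k),  leaf(L) ≐ Y2.
Bind V := one; no other remaining equation mentions V.
Bind R := r(b,k); no other remaining equation mentions R. Substituting into the earlier binding gives B := r(b,k).
Bind Y2 := leaf(L); substituting into the remaining equation gives: r(M,r(true,2)) ≐ r(tree(leaf(L),L),L).
Decompose r/2: M ≐ tree(leaf(L),L),  r(true,2) ≐ L.
Bind M := tree(leaf(L),L); no other remaining equation mentions M.
Bind L := r(true,2). Substituting into the earlier bindings gives Y2 := leaf(r(true,2)), M := tree(leaf(r(true,2)),r(true,2)).
MGU = { B ↦ r(b,k), V ↦ one, R ↦ r(b,k), Y2 ↦ leaf(r(true,2)), M ↦ tree(leaf(r(true,2)),r(true,2)), L ↦ r(true,2) }, so Y2 ↦ leaf(r(true,2)).

leaf(r(true,2))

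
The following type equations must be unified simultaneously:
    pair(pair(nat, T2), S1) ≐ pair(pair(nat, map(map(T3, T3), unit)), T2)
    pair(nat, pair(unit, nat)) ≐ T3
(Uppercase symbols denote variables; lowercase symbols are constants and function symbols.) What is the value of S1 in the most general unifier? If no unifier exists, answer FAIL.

map(map(pair(nat, pair(unit, nat)), pair(nat, pair(unit, nat))), unit)

Decompose pair/2: pair(nat, T2) ≐ pair(nat, map(map(T3, T3), unit)),  S1 ≐ T2.
Decompose pair/2: nat ≐ nat,  T2 ≐ map(map(T3, T3), unit).
Delete trivial equation nat ≐ nat.
Bind T2 := map(map(T3, T3), unit); substituting into the one remaining equation that mentions T2 gives: S1 ≐ map(map(T3, T3), unit).
Bind S1 := map(map(T3, T3), unit); no other remaining equation mentions S1.
Bind T3 := pair(nat, pair(unit, nat)). Substituting into the earlier bindings gives T2 := map(map(pair(nat, pair(unit, nat)), pair(nat, pair(unit, nat))), unit), S1 := map(map(pair(nat, pair(unit, nat)), pair(nat, pair(unit, nat))), unit).
MGU = { T2 ↦ map(map(pair(nat, pair(unit, nat)), pair(nat, pair(unit, nat))), unit), S1 ↦ map(map(pair(nat, pair(unit, nat)), pair(nat, pair(unit, nat))), unit), T3 ↦ pair(nat, pair(unit, nat)) }, so S1 ↦ map(map(pair(nat, pair(unit, nat)), pair(nat, pair(unit, nat))), unit).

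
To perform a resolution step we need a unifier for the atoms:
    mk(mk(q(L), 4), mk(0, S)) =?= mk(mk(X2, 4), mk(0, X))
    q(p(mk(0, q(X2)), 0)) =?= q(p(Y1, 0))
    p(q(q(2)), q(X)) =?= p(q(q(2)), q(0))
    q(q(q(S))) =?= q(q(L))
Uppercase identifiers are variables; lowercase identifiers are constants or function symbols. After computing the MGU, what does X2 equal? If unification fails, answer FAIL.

Decompose mk/2: mk(q(L), 4) =?= mk(X2, 4),  mk(0, S) =?= mk(0, X).
Decompose mk/2: q(L) =?= X2,  4 =?= 4.
Bind X2 := q(L); substituting into the one remaining equation that mentions X2 gives: q(p(mk(0, q(q(L))), 0)) =?= q(p(Y1, 0)).
Delete trivial equation 4 =?= 4.
Decompose mk/2: 0 =?= 0,  S =?= X.
Delete trivial equation 0 =?= 0.
Bind S := X; substituting into the one remaining equation that mentions S gives: q(q(q(X))) =?= q(q(L)).
Decompose q/1: p(mk(0, q(q(L))), 0) =?= p(Y1, 0).
Decompose p/2: mk(0, q(q(L))) =?= Y1,  0 =?= 0.
Bind Y1 := mk(0, q(q(L))); no other remaining equation mentions Y1.
Delete trivial equation 0 =?= 0.
Decompose p/2: q(q(2)) =?= q(q(2)),  q(X) =?= q(0).
Delete trivial equation q(q(2)) =?= q(q(2)).
Decompose q/1: X =?= 0.
Bind X := 0; substituting into the remaining equation gives: q(q(q(0))) =?= q(q(L)). Substituting into the earlier binding gives S := 0.
Decompose q/1: q(q(0)) =?= q(L).
Decompose q/1: q(0) =?= L.
Bind L := q(0). Substituting into the earlier bindings gives X2 := q(q(0)), Y1 := mk(0, q(q(q(0)))).
MGU = { X2 ↦ q(q(0)), S ↦ 0, Y1 ↦ mk(0, q(q(q(0)))), X ↦ 0, L ↦ q(0) }, so X2 ↦ q(q(0)).

q(q(0))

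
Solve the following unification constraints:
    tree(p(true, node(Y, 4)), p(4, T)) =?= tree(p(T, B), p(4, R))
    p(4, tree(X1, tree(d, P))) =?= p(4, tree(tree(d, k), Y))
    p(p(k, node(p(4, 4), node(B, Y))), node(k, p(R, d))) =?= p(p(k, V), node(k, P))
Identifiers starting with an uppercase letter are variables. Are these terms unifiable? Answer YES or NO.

Decompose tree/2: p(true, node(Y, 4)) =?= p(T, B),  p(4, T) =?= p(4, R).
Decompose p/2: true =?= T,  node(Y, 4) =?= B.
Bind T := true; substituting into the one remaining equation that mentions T gives: p(4, true) =?= p(4, R).
Bind B := node(Y, 4); substituting into the one remaining equation that mentions B gives: p(p(k, node(p(4, 4), node(node(Y, 4), Y))), node(k, p(R, d))) =?= p(p(k, V), node(k, P)).
Decompose p/2: 4 =?= 4,  true =?= R.
Delete trivial equation 4 =?= 4.
Bind R := true; substituting into the one remaining equation that mentions R gives: p(p(k, node(p(4, 4), node(node(Y, 4), Y))), node(k, p(true, d))) =?= p(p(k, V), node(k, P)).
Decompose p/2: 4 =?= 4,  tree(X1, tree(d, P)) =?= tree(tree(d, k), Y).
Delete trivial equation 4 =?= 4.
Decompose tree/2: X1 =?= tree(d, k),  tree(d, P) =?= Y.
Bind X1 := tree(d, k); no other remaining equation mentions X1.
Bind Y := tree(d, P); substituting into the remaining equation gives: p(p(k, node(p(4, 4), node(node(tree(d, P), 4), tree(d, P)))), node(k, p(true, d))) =?= p(p(k, V), node(k, P)). Substituting into the earlier binding gives B := node(tree(d, P), 4).
Decompose p/2: p(k, node(p(4, 4), node(node(tree(d, P), 4), tree(d, P)))) =?= p(k, V),  node(k, p(true, d)) =?= node(k, P).
Decompose p/2: k =?= k,  node(p(4, 4), node(node(tree(d, P), 4), tree(d, P))) =?= V.
Delete trivial equation k =?= k.
Bind V := node(p(4, 4), node(node(tree(d, P), 4), tree(d, P))); no other remaining equation mentions V.
Decompose node/2: k =?= k,  p(true, d) =?= P.
Delete trivial equation k =?= k.
Bind P := p(true, d). Substituting into the earlier bindings gives B := node(tree(d, p(true, d)), 4), Y := tree(d, p(true, d)), V := node(p(4, 4), node(node(tree(d, p(true, d)), 4), tree(d, p(true, d)))).
No equations remain and no clash or occurs-check failure arose, so a unifier exists.

YES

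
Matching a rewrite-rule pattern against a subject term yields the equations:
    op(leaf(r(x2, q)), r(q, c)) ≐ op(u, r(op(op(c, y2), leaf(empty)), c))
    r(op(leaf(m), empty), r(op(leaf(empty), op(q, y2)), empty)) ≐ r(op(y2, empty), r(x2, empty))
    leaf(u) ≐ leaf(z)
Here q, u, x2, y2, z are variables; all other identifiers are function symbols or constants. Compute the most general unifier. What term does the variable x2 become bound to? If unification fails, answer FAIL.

Decompose op/2: leaf(r(x2, q)) ≐ u,  r(q, c) ≐ r(op(op(c, y2), leaf(empty)), c).
Bind u := leaf(r(x2, q)); substituting into the one remaining equation that mentions u gives: leaf(leaf(r(x2, q))) ≐ leaf(z).
Decompose r/2: q ≐ op(op(c, y2), leaf(empty)),  c ≐ c.
Bind q := op(op(c, y2), leaf(empty)); substituting into the 2 remaining equations that mention q gives: r(op(leaf(m), empty), r(op(leaf(empty), op(op(op(c, y2), leaf(empty)), y2)), empty)) ≐ r(op(y2, empty), r(x2, empty)),  leaf(leaf(r(x2, op(op(c, y2), leaf(empty))))) ≐ leaf(z). Substituting into the earlier binding gives u := leaf(r(x2, op(op(c, y2), leaf(empty)))).
Delete trivial equation c ≐ c.
Decompose r/2: op(leaf(m), empty) ≐ op(y2, empty),  r(op(leaf(empty), op(op(op(c, y2), leaf(empty)), y2)), empty) ≐ r(x2, empty).
Decompose op/2: leaf(m) ≐ y2,  empty ≐ empty.
Bind y2 := leaf(m); substituting into the 2 remaining equations that mention y2 gives: r(op(leaf(empty), op(op(op(c, leaf(m)), leaf(empty)), leaf(m))), empty) ≐ r(x2, empty),  leaf(leaf(r(x2, op(op(c, leaf(m)), leaf(empty))))) ≐ leaf(z). Substituting into the earlier bindings gives u := leaf(r(x2, op(op(c, leaf(m)), leaf(empty)))), q := op(op(c, leaf(m)), leaf(empty)).
Delete trivial equation empty ≐ empty.
Decompose r/2: op(leaf(empty), op(op(op(c, leaf(m)), leaf(empty)), leaf(m))) ≐ x2,  empty ≐ empty.
Bind x2 := op(leaf(empty), op(op(op(c, leaf(m)), leaf(empty)), leaf(m))); substituting into the one remaining equation that mentions x2 gives: leaf(leaf(r(op(leaf(empty), op(op(op(c, leaf(m)), leaf(empty)), leaf(m))), op(op(c, leaf(m)), leaf(empty))))) ≐ leaf(z). Substituting into the earlier binding gives u := leaf(r(op(leaf(empty), op(op(op(c, leaf(m)), leaf(empty)), leaf(m))), op(op(c, leaf(m)), leaf(empty)))).
Delete trivial equation empty ≐ empty.
Decompose leaf/1: leaf(r(op(leaf(empty), op(op(op(c, leaf(m)), leaf(empty)), leaf(m))), op(op(c, leaf(m)), leaf(empty)))) ≐ z.
Bind z := leaf(r(op(leaf(empty), op(op(op(c, leaf(m)), leaf(empty)), leaf(m))), op(op(c, leaf(m)), leaf(empty)))).
MGU = { u -> leaf(r(op(leaf(empty), op(op(op(c, leaf(m)), leaf(empty)), leaf(m))), op(op(c, leaf(m)), leaf(empty)))), q -> op(op(c, leaf(m)), leaf(empty)), y2 -> leaf(m), x2 -> op(leaf(empty), op(op(op(c, leaf(m)), leaf(empty)), leaf(m))), z -> leaf(r(op(leaf(empty), op(op(op(c, leaf(m)), leaf(empty)), leaf(m))), op(op(c, leaf(m)), leaf(empty)))) }, so x2 -> op(leaf(empty), op(op(op(c, leaf(m)), leaf(empty)), leaf(m))).

op(leaf(empty), op(op(op(c, leaf(m)), leaf(empty)), leaf(m)))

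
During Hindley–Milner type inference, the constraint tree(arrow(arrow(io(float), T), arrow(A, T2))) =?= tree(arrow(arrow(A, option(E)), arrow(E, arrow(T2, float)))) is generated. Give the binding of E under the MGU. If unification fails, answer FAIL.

Decompose tree/1: arrow(arrow(io(float), T), arrow(A, T2)) =?= arrow(arrow(A, option(E)), arrow(E, arrow(T2, float))).
Decompose arrow/2: arrow(io(float), T) =?= arrow(A, option(E)),  arrow(A, T2) =?= arrow(E, arrow(T2, float)).
Decompose arrow/2: io(float) =?= A,  T =?= option(E).
Bind A := io(float); substituting into the one remaining equation that mentions A gives: arrow(io(float), T2) =?= arrow(E, arrow(T2, float)).
Bind T := option(E); no other remaining equation mentions T.
Decompose arrow/2: io(float) =?= E,  T2 =?= arrow(T2, float).
Bind E := io(float); no other remaining equation mentions E. Substituting into the earlier binding gives T := option(io(float)).
Occurs check fails: T2 occurs in arrow(T2, float); the equation T2 =?= arrow(T2, float) has no finite solution.

FAIL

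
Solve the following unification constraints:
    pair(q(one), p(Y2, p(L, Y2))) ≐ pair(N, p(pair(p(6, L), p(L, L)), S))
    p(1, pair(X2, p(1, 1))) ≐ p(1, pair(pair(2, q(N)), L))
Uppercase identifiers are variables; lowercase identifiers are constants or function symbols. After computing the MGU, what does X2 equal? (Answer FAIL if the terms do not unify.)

Decompose pair/2: q(one) ≐ N,  p(Y2, p(L, Y2)) ≐ p(pair(p(6, L), p(L, L)), S).
Bind N := q(one); substituting into the one remaining equation that mentions N gives: p(1, pair(X2, p(1, 1))) ≐ p(1, pair(pair(2, q(q(one))), L)).
Decompose p/2: Y2 ≐ pair(p(6, L), p(L, L)),  p(L, Y2) ≐ S.
Bind Y2 := pair(p(6, L), p(L, L)); substituting into the one remaining equation that mentions Y2 gives: p(L, pair(p(6, L), p(L, L))) ≐ S.
Bind S := p(L, pair(p(6, L), p(L, L))); no other remaining equation mentions S.
Decompose p/2: 1 ≐ 1,  pair(X2, p(1, 1)) ≐ pair(pair(2, q(q(one))), L).
Delete trivial equation 1 ≐ 1.
Decompose pair/2: X2 ≐ pair(2, q(q(one))),  p(1, 1) ≐ L.
Bind X2 := pair(2, q(q(one))); no other remaining equation mentions X2.
Bind L := p(1, 1). Substituting into the earlier bindings gives Y2 := pair(p(6, p(1, 1)), p(p(1, 1), p(1, 1))), S := p(p(1, 1), pair(p(6, p(1, 1)), p(p(1, 1), p(1, 1)))).
MGU = { N := q(one), Y2 := pair(p(6, p(1, 1)), p(p(1, 1), p(1, 1))), S := p(p(1, 1), pair(p(6, p(1, 1)), p(p(1, 1), p(1, 1)))), X2 := pair(2, q(q(one))), L := p(1, 1) }, so X2 := pair(2, q(q(one))).

pair(2, q(q(one)))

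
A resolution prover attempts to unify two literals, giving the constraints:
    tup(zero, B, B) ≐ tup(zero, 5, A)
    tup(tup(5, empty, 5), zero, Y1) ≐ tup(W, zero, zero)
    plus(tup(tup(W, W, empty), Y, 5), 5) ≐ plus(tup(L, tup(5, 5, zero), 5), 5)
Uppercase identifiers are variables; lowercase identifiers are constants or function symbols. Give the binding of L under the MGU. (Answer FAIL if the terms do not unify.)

tup(tup(5, empty, 5), tup(5, empty, 5), empty)

Decompose tup/3: zero ≐ zero,  B ≐ 5,  B ≐ A.
Delete trivial equation zero ≐ zero.
Bind B := 5; substituting into the one remaining equation that mentions B gives: 5 ≐ A.
Bind A := 5; no other remaining equation mentions A.
Decompose tup/3: tup(5, empty, 5) ≐ W,  zero ≐ zero,  Y1 ≐ zero.
Bind W := tup(5, empty, 5); substituting into the one remaining equation that mentions W gives: plus(tup(tup(tup(5, empty, 5), tup(5, empty, 5), empty), Y, 5), 5) ≐ plus(tup(L, tup(5, 5, zero), 5), 5).
Delete trivial equation zero ≐ zero.
Bind Y1 := zero; no other remaining equation mentions Y1.
Decompose plus/2: tup(tup(tup(5, empty, 5), tup(5, empty, 5), empty), Y, 5) ≐ tup(L, tup(5, 5, zero), 5),  5 ≐ 5.
Decompose tup/3: tup(tup(5, empty, 5), tup(5, empty, 5), empty) ≐ L,  Y ≐ tup(5, 5, zero),  5 ≐ 5.
Bind L := tup(tup(5, empty, 5), tup(5, empty, 5), empty); no other remaining equation mentions L.
Bind Y := tup(5, 5, zero); no other remaining equation mentions Y.
Delete trivial equation 5 ≐ 5.
Delete trivial equation 5 ≐ 5.
MGU = { B -> 5, A -> 5, W -> tup(5, empty, 5), Y1 -> zero, L -> tup(tup(5, empty, 5), tup(5, empty, 5), empty), Y -> tup(5, 5, zero) }, so L -> tup(tup(5, empty, 5), tup(5, empty, 5), empty).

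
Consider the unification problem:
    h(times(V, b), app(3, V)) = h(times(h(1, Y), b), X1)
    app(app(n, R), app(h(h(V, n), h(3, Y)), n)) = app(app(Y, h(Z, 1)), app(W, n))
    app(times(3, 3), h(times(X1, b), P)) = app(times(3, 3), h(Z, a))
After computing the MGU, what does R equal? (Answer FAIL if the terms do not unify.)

h(times(app(3, h(1, n)), b), 1)

Decompose h/2: times(V, b) = times(h(1, Y), b),  app(3, V) = X1.
Decompose times/2: V = h(1, Y),  b = b.
Bind V := h(1, Y); substituting into the 2 remaining equations that mention V gives: app(3, h(1, Y)) = X1,  app(app(n, R), app(h(h(h(1, Y), n), h(3, Y)), n)) = app(app(Y, h(Z, 1)), app(W, n)).
Delete trivial equation b = b.
Bind X1 := app(3, h(1, Y)); substituting into the one remaining equation that mentions X1 gives: app(times(3, 3), h(times(app(3, h(1, Y)), b), P)) = app(times(3, 3), h(Z, a)).
Decompose app/2: app(n, R) = app(Y, h(Z, 1)),  app(h(h(h(1, Y), n), h(3, Y)), n) = app(W, n).
Decompose app/2: n = Y,  R = h(Z, 1).
Bind Y := n; substituting into the 2 remaining equations that mention Y gives: app(h(h(h(1, n), n), h(3, n)), n) = app(W, n),  app(times(3, 3), h(times(app(3, h(1, n)), b), P)) = app(times(3, 3), h(Z, a)). Substituting into the earlier bindings gives V := h(1, n), X1 := app(3, h(1, n)).
Bind R := h(Z, 1); no other remaining equation mentions R.
Decompose app/2: h(h(h(1, n), n), h(3, n)) = W,  n = n.
Bind W := h(h(h(1, n), n), h(3, n)); no other remaining equation mentions W.
Delete trivial equation n = n.
Decompose app/2: times(3, 3) = times(3, 3),  h(times(app(3, h(1, n)), b), P) = h(Z, a).
Delete trivial equation times(3, 3) = times(3, 3).
Decompose h/2: times(app(3, h(1, n)), b) = Z,  P = a.
Bind Z := times(app(3, h(1, n)), b); no other remaining equation mentions Z. Substituting into the earlier binding gives R := h(times(app(3, h(1, n)), b), 1).
Bind P := a.
MGU = { V -> h(1, n), X1 -> app(3, h(1, n)), Y -> n, R -> h(times(app(3, h(1, n)), b), 1), W -> h(h(h(1, n), n), h(3, n)), Z -> times(app(3, h(1, n)), b), P -> a }, so R -> h(times(app(3, h(1, n)), b), 1).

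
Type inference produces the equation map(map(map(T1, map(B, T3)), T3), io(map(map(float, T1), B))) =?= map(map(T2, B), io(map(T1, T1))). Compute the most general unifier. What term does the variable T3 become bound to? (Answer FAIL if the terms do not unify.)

FAIL

Decompose map/2: map(map(T1, map(B, T3)), T3) =?= map(T2, B),  io(map(map(float, T1), B)) =?= io(map(T1, T1)).
Decompose map/2: map(T1, map(B, T3)) =?= T2,  T3 =?= B.
Bind T2 := map(T1, map(B, T3)); no other remaining equation mentions T2.
Bind T3 := B; no other remaining equation mentions T3. Substituting into the earlier binding gives T2 := map(T1, map(B, B)).
Decompose io/1: map(map(float, T1), B) =?= map(T1, T1).
Decompose map/2: map(float, T1) =?= T1,  B =?= T1.
Occurs check fails: T1 occurs in map(float, T1); the equation T1 =?= map(float, T1) has no finite solution.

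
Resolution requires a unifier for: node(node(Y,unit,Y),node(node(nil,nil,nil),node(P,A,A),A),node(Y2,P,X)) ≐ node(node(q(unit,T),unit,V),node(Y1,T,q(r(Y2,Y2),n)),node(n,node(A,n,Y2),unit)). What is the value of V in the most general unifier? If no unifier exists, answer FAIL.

Decompose node/3: node(Y,unit,Y) ≐ node(q(unit,T),unit,V),  node(node(nil,nil,nil),node(P,A,A),A) ≐ node(Y1,T,q(r(Y2,Y2),n)),  node(Y2,P,X) ≐ node(n,node(A,n,Y2),unit).
Decompose node/3: Y ≐ q(unit,T),  unit ≐ unit,  Y ≐ V.
Bind Y := q(unit,T); substituting into the one remaining equation that mentions Y gives: q(unit,T) ≐ V.
Delete trivial equation unit ≐ unit.
Bind V := q(unit,T); no other remaining equation mentions V.
Decompose node/3: node(nil,nil,nil) ≐ Y1,  node(P,A,A) ≐ T,  A ≐ q(r(Y2,Y2),n).
Bind Y1 := node(nil,nil,nil); no other remaining equation mentions Y1.
Bind T := node(P,A,A); no other remaining equation mentions T. Substituting into the earlier bindings gives Y := q(unit,node(P,A,A)), V := q(unit,node(P,A,A)).
Bind A := q(r(Y2,Y2),n); substituting into the remaining equation gives: node(Y2,P,X) ≐ node(n,node(q(r(Y2,Y2),n),n,Y2),unit). Substituting into the earlier bindings gives Y := q(unit,node(P,q(r(Y2,Y2),n),q(r(Y2,Y2),n))), V := q(unit,node(P,q(r(Y2,Y2),n),q(r(Y2,Y2),n))), T := node(P,q(r(Y2,Y2),n),q(r(Y2,Y2),n)).
Decompose node/3: Y2 ≐ n,  P ≐ node(q(r(Y2,Y2),n),n,Y2),  X ≐ unit.
Bind Y2 := n; substituting into the one remaining equation that mentions Y2 gives: P ≐ node(q(r(n,n),n),n,n). Substituting into the earlier bindings gives Y := q(unit,node(P,q(r(n,n),n),q(r(n,n),n))), V := q(unit,node(P,q(r(n,n),n),q(r(n,n),n))), T := node(P,q(r(n,n),n),q(r(n,n),n)), A := q(r(n,n),n).
Bind P := node(q(r(n,n),n),n,n); no other remaining equation mentions P. Substituting into the earlier bindings gives Y := q(unit,node(node(q(r(n,n),n),n,n),q(r(n,n),n),q(r(n,n),n))), V := q(unit,node(node(q(r(n,n),n),n,n),q(r(n,n),n),q(r(n,n),n))), T := node(node(q(r(n,n),n),n,n),q(r(n,n),n),q(r(n,n),n)).
Bind X := unit.
MGU = { Y ↦ q(unit,node(node(q(r(n,n),n),n,n),q(r(n,n),n),q(r(n,n),n))), V ↦ q(unit,node(node(q(r(n,n),n),n,n),q(r(n,n),n),q(r(n,n),n))), Y1 ↦ node(nil,nil,nil), T ↦ node(node(q(r(n,n),n),n,n),q(r(n,n),n),q(r(n,n),n)), A ↦ q(r(n,n),n), Y2 ↦ n, P ↦ node(q(r(n,n),n),n,n), X ↦ unit }, so V ↦ q(unit,node(node(q(r(n,n),n),n,n),q(r(n,n),n),q(r(n,n),n))).

q(unit,node(node(q(r(n,n),n),n,n),q(r(n,n),n),q(r(n,n),n)))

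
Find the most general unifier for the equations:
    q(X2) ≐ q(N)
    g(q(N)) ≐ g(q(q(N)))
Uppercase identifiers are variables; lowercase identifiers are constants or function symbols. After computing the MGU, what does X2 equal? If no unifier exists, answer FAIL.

FAIL

Decompose q/1: X2 ≐ N.
Bind X2 := N; no other remaining equation mentions X2.
Decompose g/1: q(N) ≐ q(q(N)).
Decompose q/1: N ≐ q(N).
Occurs check fails: N occurs in q(N); the equation N ≐ q(N) has no finite solution.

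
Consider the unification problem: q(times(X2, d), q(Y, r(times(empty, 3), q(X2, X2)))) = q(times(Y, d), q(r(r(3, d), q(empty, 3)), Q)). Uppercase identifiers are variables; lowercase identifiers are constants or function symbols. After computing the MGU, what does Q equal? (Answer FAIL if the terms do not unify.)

Decompose q/2: times(X2, d) = times(Y, d),  q(Y, r(times(empty, 3), q(X2, X2))) = q(r(r(3, d), q(empty, 3)), Q).
Decompose times/2: X2 = Y,  d = d.
Bind X2 := Y; substituting into the one remaining equation that mentions X2 gives: q(Y, r(times(empty, 3), q(Y, Y))) = q(r(r(3, d), q(empty, 3)), Q).
Delete trivial equation d = d.
Decompose q/2: Y = r(r(3, d), q(empty, 3)),  r(times(empty, 3), q(Y, Y)) = Q.
Bind Y := r(r(3, d), q(empty, 3)); substituting into the remaining equation gives: r(times(empty, 3), q(r(r(3, d), q(empty, 3)), r(r(3, d), q(empty, 3)))) = Q. Substituting into the earlier binding gives X2 := r(r(3, d), q(empty, 3)).
Bind Q := r(times(empty, 3), q(r(r(3, d), q(empty, 3)), r(r(3, d), q(empty, 3)))).
MGU = { X2 := r(r(3, d), q(empty, 3)), Y := r(r(3, d), q(empty, 3)), Q := r(times(empty, 3), q(r(r(3, d), q(empty, 3)), r(r(3, d), q(empty, 3)))) }, so Q := r(times(empty, 3), q(r(r(3, d), q(empty, 3)), r(r(3, d), q(empty, 3)))).

r(times(empty, 3), q(r(r(3, d), q(empty, 3)), r(r(3, d), q(empty, 3))))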